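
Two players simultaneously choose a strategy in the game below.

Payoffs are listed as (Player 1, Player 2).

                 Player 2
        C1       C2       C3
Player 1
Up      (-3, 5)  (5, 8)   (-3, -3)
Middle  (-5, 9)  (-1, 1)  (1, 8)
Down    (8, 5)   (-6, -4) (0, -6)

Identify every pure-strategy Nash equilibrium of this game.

(Up, C1): Player 1 can switch to Down (-3 → 8). Not NE.
(Up, C2): Player 1 gets 5, best alternative -1; Player 2 gets 8, best alternative 5. No profitable deviation — NE.
(Up, C3): Player 1 can switch to Middle (-3 → 1). Not NE.
(Middle, C1): Player 1 can switch to Up (-5 → -3). Not NE.
(Middle, C2): Player 1 can switch to Up (-1 → 5). Not NE.
(Middle, C3): Player 2 can switch to C1 (8 → 9). Not NE.
(Down, C1): Player 1 gets 8, best alternative -3; Player 2 gets 5, best alternative -4. No profitable deviation — NE.
(Down, C2): Player 1 can switch to Up (-6 → 5). Not NE.
(Down, C3): Player 1 can switch to Middle (0 → 1). Not NE.

Pure-strategy Nash equilibria: (Up, C2); (Down, C1)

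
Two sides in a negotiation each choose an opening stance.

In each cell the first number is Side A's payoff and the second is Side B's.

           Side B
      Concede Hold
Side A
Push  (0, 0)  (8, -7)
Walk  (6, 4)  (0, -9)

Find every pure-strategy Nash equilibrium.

Pure NE: (Walk, Concede)

(Push, Concede): Side A can switch to Walk (0 → 6). Not NE.
(Push, Hold): Side B can switch to Concede (-7 → 0). Not NE.
(Walk, Concede): Side A gets 6, best alternative 0; Side B gets 4, best alternative -9. No profitable deviation — NE.
(Walk, Hold): Side A can switch to Push (0 → 8). Not NE.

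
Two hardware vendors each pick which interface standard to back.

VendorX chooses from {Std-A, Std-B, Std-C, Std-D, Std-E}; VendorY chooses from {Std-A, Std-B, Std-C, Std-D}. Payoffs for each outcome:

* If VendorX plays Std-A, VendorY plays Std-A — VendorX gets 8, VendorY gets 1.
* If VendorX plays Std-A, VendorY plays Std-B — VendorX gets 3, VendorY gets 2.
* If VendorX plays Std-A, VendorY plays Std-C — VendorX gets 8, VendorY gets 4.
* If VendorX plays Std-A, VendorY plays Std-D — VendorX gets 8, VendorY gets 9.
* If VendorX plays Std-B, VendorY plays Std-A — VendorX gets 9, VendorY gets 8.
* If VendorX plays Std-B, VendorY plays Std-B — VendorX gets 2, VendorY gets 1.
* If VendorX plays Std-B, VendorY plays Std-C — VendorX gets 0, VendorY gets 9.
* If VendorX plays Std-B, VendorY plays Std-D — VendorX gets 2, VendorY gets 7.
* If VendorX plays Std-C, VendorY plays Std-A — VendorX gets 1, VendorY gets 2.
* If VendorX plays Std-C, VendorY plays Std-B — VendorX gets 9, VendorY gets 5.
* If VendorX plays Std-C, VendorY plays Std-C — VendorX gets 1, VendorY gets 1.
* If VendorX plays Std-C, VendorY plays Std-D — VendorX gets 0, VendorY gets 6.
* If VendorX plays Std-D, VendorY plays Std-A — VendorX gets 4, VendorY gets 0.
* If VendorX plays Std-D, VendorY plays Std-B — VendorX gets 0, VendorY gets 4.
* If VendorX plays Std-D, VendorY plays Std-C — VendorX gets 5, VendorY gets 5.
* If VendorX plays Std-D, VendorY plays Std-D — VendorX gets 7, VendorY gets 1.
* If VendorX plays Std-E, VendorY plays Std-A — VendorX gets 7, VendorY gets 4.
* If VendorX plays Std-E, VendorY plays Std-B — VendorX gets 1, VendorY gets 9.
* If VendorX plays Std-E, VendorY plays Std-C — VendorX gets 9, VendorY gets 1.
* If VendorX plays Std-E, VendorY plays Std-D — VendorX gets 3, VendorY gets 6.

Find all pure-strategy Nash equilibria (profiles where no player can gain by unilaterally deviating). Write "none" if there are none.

(Std-A, Std-D)

VendorX against Std-A: payoffs 8, 9, 1, 4, 7 → best response Std-B.
VendorX against Std-B: payoffs 3, 2, 9, 0, 1 → best response Std-C.
VendorX against Std-C: payoffs 8, 0, 1, 5, 9 → best response Std-E.
VendorX against Std-D: payoffs 8, 2, 0, 7, 3 → best response Std-A.
VendorY against Std-A: payoffs 1, 2, 4, 9 → best response Std-D.
VendorY against Std-B: payoffs 8, 1, 9, 7 → best response Std-C.
VendorY against Std-C: payoffs 2, 5, 1, 6 → best response Std-D.
VendorY against Std-D: payoffs 0, 4, 5, 1 → best response Std-C.
VendorY against Std-E: payoffs 4, 9, 1, 6 → best response Std-B.
Mutual best responses: (Std-A, Std-D).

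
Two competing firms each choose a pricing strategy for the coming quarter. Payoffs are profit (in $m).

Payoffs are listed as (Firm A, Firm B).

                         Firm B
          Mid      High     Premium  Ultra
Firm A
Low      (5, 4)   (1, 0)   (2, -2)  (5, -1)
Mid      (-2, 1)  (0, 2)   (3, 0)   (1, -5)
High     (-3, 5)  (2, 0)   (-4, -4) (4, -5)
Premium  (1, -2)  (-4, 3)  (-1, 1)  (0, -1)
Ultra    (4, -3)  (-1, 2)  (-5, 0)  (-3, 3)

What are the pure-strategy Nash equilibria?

Firm A against Mid: payoffs 5, -2, -3, 1, 4 → best response Low.
Firm A against High: payoffs 1, 0, 2, -4, -1 → best response High.
Firm A against Premium: payoffs 2, 3, -4, -1, -5 → best response Mid.
Firm A against Ultra: payoffs 5, 1, 4, 0, -3 → best response Low.
Firm B against Low: payoffs 4, 0, -2, -1 → best response Mid.
Firm B against Mid: payoffs 1, 2, 0, -5 → best response High.
Firm B against High: payoffs 5, 0, -4, -5 → best response Mid.
Firm B against Premium: payoffs -2, 3, 1, -1 → best response High.
Firm B against Ultra: payoffs -3, 2, 0, 3 → best response Ultra.
Mutual best responses: (Low, Mid).

(Low, Mid)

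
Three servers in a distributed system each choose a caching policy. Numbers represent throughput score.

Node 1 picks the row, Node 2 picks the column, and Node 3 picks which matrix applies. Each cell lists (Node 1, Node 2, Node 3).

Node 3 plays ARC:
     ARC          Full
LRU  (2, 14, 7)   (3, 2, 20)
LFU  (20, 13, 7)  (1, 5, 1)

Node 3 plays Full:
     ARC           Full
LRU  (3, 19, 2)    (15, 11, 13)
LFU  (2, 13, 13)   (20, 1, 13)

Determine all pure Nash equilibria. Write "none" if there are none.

Node 1 against (ARC, ARC): payoffs 2, 20 → best response LFU.
Node 1 against (ARC, Full): payoffs 3, 2 → best response LRU.
Node 1 against (Full, ARC): payoffs 3, 1 → best response LRU.
Node 1 against (Full, Full): payoffs 15, 20 → best response LFU.
Node 2 against (LRU, ARC): payoffs 14, 2 → best response ARC.
Node 2 against (LRU, Full): payoffs 19, 11 → best response ARC.
Node 2 against (LFU, ARC): payoffs 13, 5 → best response ARC.
Node 2 against (LFU, Full): payoffs 13, 1 → best response ARC.
Node 3 against (LRU, ARC): payoffs 7, 2 → best response ARC.
Node 3 against (LRU, Full): payoffs 20, 13 → best response ARC.
Node 3 against (LFU, ARC): payoffs 7, 13 → best response Full.
Node 3 against (LFU, Full): payoffs 1, 13 → best response Full.
No profile is a mutual best response for all players.

There is no pure-strategy Nash equilibrium.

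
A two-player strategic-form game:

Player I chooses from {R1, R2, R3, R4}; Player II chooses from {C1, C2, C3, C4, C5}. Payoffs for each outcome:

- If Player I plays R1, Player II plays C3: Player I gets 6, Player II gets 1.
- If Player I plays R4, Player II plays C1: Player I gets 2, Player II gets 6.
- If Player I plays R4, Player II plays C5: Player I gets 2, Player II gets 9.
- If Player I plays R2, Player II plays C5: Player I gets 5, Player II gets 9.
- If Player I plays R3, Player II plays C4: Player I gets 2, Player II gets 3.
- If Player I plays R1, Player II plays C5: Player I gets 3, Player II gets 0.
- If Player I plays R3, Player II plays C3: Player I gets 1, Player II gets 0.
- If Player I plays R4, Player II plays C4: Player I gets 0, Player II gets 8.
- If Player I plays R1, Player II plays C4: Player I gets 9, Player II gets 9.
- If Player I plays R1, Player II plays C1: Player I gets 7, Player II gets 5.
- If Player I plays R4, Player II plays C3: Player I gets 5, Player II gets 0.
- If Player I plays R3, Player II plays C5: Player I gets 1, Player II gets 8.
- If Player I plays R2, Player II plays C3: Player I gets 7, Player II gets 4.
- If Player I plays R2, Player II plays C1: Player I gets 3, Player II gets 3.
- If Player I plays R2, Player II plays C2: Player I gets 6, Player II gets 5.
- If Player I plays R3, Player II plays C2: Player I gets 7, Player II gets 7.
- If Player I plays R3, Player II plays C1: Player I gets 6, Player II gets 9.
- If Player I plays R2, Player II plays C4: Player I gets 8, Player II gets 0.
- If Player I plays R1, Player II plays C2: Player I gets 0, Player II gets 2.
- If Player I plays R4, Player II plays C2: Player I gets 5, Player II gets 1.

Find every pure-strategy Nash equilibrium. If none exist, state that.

The pure Nash equilibria are (R1, C4); (R2, C5).

Player I against C1: payoffs 7, 3, 6, 2 → best response R1.
Player I against C2: payoffs 0, 6, 7, 5 → best response R3.
Player I against C3: payoffs 6, 7, 1, 5 → best response R2.
Player I against C4: payoffs 9, 8, 2, 0 → best response R1.
Player I against C5: payoffs 3, 5, 1, 2 → best response R2.
Player II against R1: payoffs 5, 2, 1, 9, 0 → best response C4.
Player II against R2: payoffs 3, 5, 4, 0, 9 → best response C5.
Player II against R3: payoffs 9, 7, 0, 3, 8 → best response C1.
Player II against R4: payoffs 6, 1, 0, 8, 9 → best response C5.
Mutual best responses: (R1, C4); (R2, C5).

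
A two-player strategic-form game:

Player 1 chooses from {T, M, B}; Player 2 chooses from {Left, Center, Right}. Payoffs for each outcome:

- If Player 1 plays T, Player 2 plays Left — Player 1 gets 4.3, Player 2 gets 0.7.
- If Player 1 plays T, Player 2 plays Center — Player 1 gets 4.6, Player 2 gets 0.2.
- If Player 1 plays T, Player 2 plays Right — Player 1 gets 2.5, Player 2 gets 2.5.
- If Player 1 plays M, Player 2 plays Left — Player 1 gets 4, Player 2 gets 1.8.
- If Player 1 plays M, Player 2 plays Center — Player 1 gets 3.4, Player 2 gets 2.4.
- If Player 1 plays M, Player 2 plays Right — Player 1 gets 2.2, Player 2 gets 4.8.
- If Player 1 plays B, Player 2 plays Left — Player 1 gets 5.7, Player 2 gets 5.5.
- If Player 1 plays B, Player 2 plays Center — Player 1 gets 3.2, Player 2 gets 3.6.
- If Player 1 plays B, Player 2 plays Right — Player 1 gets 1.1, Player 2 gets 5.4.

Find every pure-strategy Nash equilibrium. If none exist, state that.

The pure Nash equilibria are (T, Right); (B, Left).

For each player, find the best response to each opponent profile; mutual best responses are the pure NE.
Player 1 against Left: payoffs 4.3, 4, 5.7 → best response B.
Player 1 against Center: payoffs 4.6, 3.4, 3.2 → best response T.
Player 1 against Right: payoffs 2.5, 2.2, 1.1 → best response T.
Player 2 against T: payoffs 0.7, 0.2, 2.5 → best response Right.
Player 2 against M: payoffs 1.8, 2.4, 4.8 → best response Right.
Player 2 against B: payoffs 5.5, 3.6, 5.4 → best response Left.
Mutual best responses: (T, Right); (B, Left).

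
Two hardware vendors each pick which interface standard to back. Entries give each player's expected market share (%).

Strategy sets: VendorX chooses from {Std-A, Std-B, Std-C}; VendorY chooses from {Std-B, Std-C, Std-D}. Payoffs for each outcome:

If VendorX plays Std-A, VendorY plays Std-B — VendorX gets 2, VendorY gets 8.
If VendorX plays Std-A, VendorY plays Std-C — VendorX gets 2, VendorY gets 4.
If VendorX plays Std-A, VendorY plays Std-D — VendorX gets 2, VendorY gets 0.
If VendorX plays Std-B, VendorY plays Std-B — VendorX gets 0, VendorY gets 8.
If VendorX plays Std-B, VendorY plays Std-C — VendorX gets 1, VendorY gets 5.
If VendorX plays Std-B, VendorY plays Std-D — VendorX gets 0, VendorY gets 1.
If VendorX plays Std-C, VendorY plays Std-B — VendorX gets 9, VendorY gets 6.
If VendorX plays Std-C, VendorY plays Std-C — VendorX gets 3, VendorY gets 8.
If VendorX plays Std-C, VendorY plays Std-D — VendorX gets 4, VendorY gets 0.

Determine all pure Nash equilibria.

VendorX against Std-B: payoffs 2, 0, 9 → best response Std-C.
VendorX against Std-C: payoffs 2, 1, 3 → best response Std-C.
VendorX against Std-D: payoffs 2, 0, 4 → best response Std-C.
VendorY against Std-A: payoffs 8, 4, 0 → best response Std-B.
VendorY against Std-B: payoffs 8, 5, 1 → best response Std-B.
VendorY against Std-C: payoffs 6, 8, 0 → best response Std-C.
Mutual best responses: (Std-C, Std-C).

(Std-C, Std-C)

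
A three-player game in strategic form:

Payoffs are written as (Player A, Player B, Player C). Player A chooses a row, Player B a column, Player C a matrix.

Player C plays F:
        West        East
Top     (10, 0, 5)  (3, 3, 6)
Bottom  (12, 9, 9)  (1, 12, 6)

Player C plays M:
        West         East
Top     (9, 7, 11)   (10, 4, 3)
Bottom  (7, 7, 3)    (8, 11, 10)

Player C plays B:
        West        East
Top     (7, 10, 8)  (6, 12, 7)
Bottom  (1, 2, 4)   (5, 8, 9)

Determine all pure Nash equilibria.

(Top, West, M); (Top, East, B)

For each player, find the best response to each opponent profile; mutual best responses are the pure NE.
Player A against (West, F): payoffs 10, 12 → best response Bottom.
Player A against (West, M): payoffs 9, 7 → best response Top.
Player A against (West, B): payoffs 7, 1 → best response Top.
Player A against (East, F): payoffs 3, 1 → best response Top.
Player A against (East, M): payoffs 10, 8 → best response Top.
Player A against (East, B): payoffs 6, 5 → best response Top.
Player B against (Top, F): payoffs 0, 3 → best response East.
Player B against (Top, M): payoffs 7, 4 → best response West.
Player B against (Top, B): payoffs 10, 12 → best response East.
Player B against (Bottom, F): payoffs 9, 12 → best response East.
Player B against (Bottom, M): payoffs 7, 11 → best response East.
Player B against (Bottom, B): payoffs 2, 8 → best response East.
Player C against (Top, West): payoffs 5, 11, 8 → best response M.
Player C against (Top, East): payoffs 6, 3, 7 → best response B.
Player C against (Bottom, West): payoffs 9, 3, 4 → best response F.
Player C against (Bottom, East): payoffs 6, 10, 9 → best response M.
Mutual best responses: (Top, West, M); (Top, East, B).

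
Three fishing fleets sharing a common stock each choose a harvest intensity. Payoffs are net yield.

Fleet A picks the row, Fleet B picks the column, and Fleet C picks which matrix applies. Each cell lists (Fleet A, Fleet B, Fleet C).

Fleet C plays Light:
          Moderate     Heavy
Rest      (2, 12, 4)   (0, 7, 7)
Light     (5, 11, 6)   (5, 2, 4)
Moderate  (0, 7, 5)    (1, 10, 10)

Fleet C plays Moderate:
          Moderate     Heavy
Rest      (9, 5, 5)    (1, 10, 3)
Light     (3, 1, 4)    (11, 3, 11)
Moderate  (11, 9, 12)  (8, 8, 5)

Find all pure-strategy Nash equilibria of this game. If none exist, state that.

Pure-strategy Nash equilibria: (Light, Moderate, Light) and (Light, Heavy, Moderate) and (Moderate, Moderate, Moderate)

(Rest, Moderate, Light): Fleet A can switch to Light (2 → 5). Not NE.
(Rest, Moderate, Moderate): Fleet A can switch to Moderate (9 → 11). Not NE.
(Rest, Heavy, Light): Fleet A can switch to Light (0 → 5). Not NE.
(Rest, Heavy, Moderate): Fleet A can switch to Light (1 → 11). Not NE.
(Light, Moderate, Light): Fleet A gets 5, best alternative 2; Fleet B gets 11, best alternative 2; Fleet C gets 6, best alternative 4. No profitable deviation — NE.
(Light, Moderate, Moderate): Fleet A can switch to Rest (3 → 9). Not NE.
(Light, Heavy, Light): Fleet B can switch to Moderate (2 → 11). Not NE.
(Light, Heavy, Moderate): Fleet A gets 11, best alternative 8; Fleet B gets 3, best alternative 1; Fleet C gets 11, best alternative 4. No profitable deviation — NE.
(Moderate, Moderate, Moderate): Fleet A gets 11, best alternative 9; Fleet B gets 9, best alternative 8; Fleet C gets 12, best alternative 5. No profitable deviation — NE.
(The remaining 3 profiles each have a profitable deviation by the same check.)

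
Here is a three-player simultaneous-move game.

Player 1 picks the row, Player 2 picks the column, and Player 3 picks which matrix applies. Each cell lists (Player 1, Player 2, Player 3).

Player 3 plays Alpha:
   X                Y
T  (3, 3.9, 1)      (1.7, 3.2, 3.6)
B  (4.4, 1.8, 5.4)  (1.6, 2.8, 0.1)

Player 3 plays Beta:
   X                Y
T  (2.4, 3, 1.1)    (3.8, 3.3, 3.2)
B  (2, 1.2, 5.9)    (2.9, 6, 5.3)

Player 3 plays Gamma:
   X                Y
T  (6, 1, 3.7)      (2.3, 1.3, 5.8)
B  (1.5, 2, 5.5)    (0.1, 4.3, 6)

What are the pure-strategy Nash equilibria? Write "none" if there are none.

Player 1 against (X, Alpha): payoffs 3, 4.4 → best response B.
Player 1 against (X, Beta): payoffs 2.4, 2 → best response T.
Player 1 against (X, Gamma): payoffs 6, 1.5 → best response T.
Player 1 against (Y, Alpha): payoffs 1.7, 1.6 → best response T.
Player 1 against (Y, Beta): payoffs 3.8, 2.9 → best response T.
Player 1 against (Y, Gamma): payoffs 2.3, 0.1 → best response T.
Player 2 against (T, Alpha): payoffs 3.9, 3.2 → best response X.
Player 2 against (T, Beta): payoffs 3, 3.3 → best response Y.
Player 2 against (T, Gamma): payoffs 1, 1.3 → best response Y.
Player 2 against (B, Alpha): payoffs 1.8, 2.8 → best response Y.
Player 2 against (B, Beta): payoffs 1.2, 6 → best response Y.
Player 2 against (B, Gamma): payoffs 2, 4.3 → best response Y.
Player 3 against (T, X): payoffs 1, 1.1, 3.7 → best response Gamma.
Player 3 against (T, Y): payoffs 3.6, 3.2, 5.8 → best response Gamma.
Player 3 against (B, X): payoffs 5.4, 5.9, 5.5 → best response Beta.
Player 3 against (B, Y): payoffs 0.1, 5.3, 6 → best response Gamma.
Mutual best responses: (T, Y, Gamma).

(T, Y, Gamma)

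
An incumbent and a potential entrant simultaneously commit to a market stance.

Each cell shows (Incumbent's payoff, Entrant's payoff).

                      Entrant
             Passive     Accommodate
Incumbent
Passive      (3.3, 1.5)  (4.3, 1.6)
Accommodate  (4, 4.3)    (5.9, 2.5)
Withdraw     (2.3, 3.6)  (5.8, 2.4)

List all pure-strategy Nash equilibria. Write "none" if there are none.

Incumbent against Passive: payoffs 3.3, 4, 2.3 → best response Accommodate.
Incumbent against Accommodate: payoffs 4.3, 5.9, 5.8 → best response Accommodate.
Entrant against Passive: payoffs 1.5, 1.6 → best response Accommodate.
Entrant against Accommodate: payoffs 4.3, 2.5 → best response Passive.
Entrant against Withdraw: payoffs 3.6, 2.4 → best response Passive.
Mutual best responses: (Accommodate, Passive).

(Accommodate, Passive)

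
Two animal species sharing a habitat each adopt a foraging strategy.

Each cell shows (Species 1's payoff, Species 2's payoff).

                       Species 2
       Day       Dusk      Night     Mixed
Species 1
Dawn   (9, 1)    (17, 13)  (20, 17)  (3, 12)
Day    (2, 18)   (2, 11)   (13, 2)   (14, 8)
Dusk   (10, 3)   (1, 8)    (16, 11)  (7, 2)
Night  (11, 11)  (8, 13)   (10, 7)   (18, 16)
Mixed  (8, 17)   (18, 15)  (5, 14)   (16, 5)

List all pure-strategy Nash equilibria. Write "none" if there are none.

For each player, find the best response to each opponent profile; mutual best responses are the pure NE.
Species 1 against Day: payoffs 9, 2, 10, 11, 8 → best response Night.
Species 1 against Dusk: payoffs 17, 2, 1, 8, 18 → best response Mixed.
Species 1 against Night: payoffs 20, 13, 16, 10, 5 → best response Dawn.
Species 1 against Mixed: payoffs 3, 14, 7, 18, 16 → best response Night.
Species 2 against Dawn: payoffs 1, 13, 17, 12 → best response Night.
Species 2 against Day: payoffs 18, 11, 2, 8 → best response Day.
Species 2 against Dusk: payoffs 3, 8, 11, 2 → best response Night.
Species 2 against Night: payoffs 11, 13, 7, 16 → best response Mixed.
Species 2 against Mixed: payoffs 17, 15, 14, 5 → best response Day.
Mutual best responses: (Dawn, Night); (Night, Mixed).

(Dawn, Night), (Night, Mixed)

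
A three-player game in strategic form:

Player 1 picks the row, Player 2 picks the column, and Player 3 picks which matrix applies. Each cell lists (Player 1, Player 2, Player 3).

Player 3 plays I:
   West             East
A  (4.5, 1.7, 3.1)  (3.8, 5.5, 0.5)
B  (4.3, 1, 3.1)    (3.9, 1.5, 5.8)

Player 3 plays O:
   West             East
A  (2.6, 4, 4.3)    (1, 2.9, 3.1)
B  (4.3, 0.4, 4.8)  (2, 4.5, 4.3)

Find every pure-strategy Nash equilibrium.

For each player, find the best response to each opponent profile; mutual best responses are the pure NE.
Player 1 against (West, I): payoffs 4.5, 4.3 → best response A.
Player 1 against (West, O): payoffs 2.6, 4.3 → best response B.
Player 1 against (East, I): payoffs 3.8, 3.9 → best response B.
Player 1 against (East, O): payoffs 1, 2 → best response B.
Player 2 against (A, I): payoffs 1.7, 5.5 → best response East.
Player 2 against (A, O): payoffs 4, 2.9 → best response West.
Player 2 against (B, I): payoffs 1, 1.5 → best response East.
Player 2 against (B, O): payoffs 0.4, 4.5 → best response East.
Player 3 against (A, West): payoffs 3.1, 4.3 → best response O.
Player 3 against (A, East): payoffs 0.5, 3.1 → best response O.
Player 3 against (B, West): payoffs 3.1, 4.8 → best response O.
Player 3 against (B, East): payoffs 5.8, 4.3 → best response I.
Mutual best responses: (B, East, I).

The unique pure-strategy Nash equilibrium is (B, East, I).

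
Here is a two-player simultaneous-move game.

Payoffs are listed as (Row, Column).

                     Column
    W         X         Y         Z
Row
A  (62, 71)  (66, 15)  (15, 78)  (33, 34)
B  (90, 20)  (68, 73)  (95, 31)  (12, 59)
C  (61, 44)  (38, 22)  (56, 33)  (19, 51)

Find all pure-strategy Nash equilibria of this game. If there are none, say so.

Pure NE: (B, X)

(A, W): Row can switch to B (62 → 90). Not NE.
(A, X): Row can switch to B (66 → 68). Not NE.
(A, Y): Row can switch to B (15 → 95). Not NE.
(A, Z): Column can switch to W (34 → 71). Not NE.
(B, W): Column can switch to X (20 → 73). Not NE.
(B, X): Row gets 68, best alternative 66; Column gets 73, best alternative 59. No profitable deviation — NE.
(B, Y): Column can switch to X (31 → 73). Not NE.
(B, Z): Row can switch to A (12 → 33). Not NE.
(C, W): Row can switch to A (61 → 62). Not NE.
(C, X): Row can switch to A (38 → 66). Not NE.
(C, Y): Row can switch to B (56 → 95). Not NE.
(The remaining 1 profile has a profitable deviation by the same check.)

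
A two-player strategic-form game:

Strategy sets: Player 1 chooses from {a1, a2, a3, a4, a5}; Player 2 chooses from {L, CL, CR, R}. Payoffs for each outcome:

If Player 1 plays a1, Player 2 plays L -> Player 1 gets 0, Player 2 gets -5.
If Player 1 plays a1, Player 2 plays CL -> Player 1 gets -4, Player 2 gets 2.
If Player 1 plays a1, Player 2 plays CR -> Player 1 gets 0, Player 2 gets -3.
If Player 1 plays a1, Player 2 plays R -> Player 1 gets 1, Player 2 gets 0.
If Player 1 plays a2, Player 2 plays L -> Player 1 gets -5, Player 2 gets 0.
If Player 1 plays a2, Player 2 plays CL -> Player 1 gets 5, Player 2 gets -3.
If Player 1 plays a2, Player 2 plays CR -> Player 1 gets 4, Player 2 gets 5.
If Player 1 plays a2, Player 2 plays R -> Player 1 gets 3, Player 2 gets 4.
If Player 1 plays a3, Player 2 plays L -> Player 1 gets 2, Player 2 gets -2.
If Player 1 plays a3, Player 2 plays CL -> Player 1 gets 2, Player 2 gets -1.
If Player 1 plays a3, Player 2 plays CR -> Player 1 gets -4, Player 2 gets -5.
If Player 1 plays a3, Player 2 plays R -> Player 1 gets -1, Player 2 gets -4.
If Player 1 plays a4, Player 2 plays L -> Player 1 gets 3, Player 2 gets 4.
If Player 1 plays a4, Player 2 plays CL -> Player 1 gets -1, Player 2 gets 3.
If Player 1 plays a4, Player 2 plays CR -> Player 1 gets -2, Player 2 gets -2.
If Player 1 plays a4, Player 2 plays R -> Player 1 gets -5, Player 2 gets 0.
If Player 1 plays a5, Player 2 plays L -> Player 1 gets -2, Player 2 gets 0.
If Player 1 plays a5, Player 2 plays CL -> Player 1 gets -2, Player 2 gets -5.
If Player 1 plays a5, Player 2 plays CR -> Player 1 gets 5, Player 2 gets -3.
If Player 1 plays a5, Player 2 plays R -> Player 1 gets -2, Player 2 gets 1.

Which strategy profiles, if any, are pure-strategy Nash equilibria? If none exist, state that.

(a4, L)

Player 1 against L: payoffs 0, -5, 2, 3, -2 → best response a4.
Player 1 against CL: payoffs -4, 5, 2, -1, -2 → best response a2.
Player 1 against CR: payoffs 0, 4, -4, -2, 5 → best response a5.
Player 1 against R: payoffs 1, 3, -1, -5, -2 → best response a2.
Player 2 against a1: payoffs -5, 2, -3, 0 → best response CL.
Player 2 against a2: payoffs 0, -3, 5, 4 → best response CR.
Player 2 against a3: payoffs -2, -1, -5, -4 → best response CL.
Player 2 against a4: payoffs 4, 3, -2, 0 → best response L.
Player 2 against a5: payoffs 0, -5, -3, 1 → best response R.
Mutual best responses: (a4, L).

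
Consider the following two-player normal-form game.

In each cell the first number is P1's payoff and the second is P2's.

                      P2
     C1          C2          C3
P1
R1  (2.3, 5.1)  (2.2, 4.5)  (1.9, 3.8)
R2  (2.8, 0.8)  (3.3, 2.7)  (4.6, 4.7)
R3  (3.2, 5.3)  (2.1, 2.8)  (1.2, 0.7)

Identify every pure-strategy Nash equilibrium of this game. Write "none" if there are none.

For each strategy profile, look for a profitable unilateral deviation.
(R1, C1): P1 can switch to R2 (2.3 → 2.8). Not NE.
(R1, C2): P1 can switch to R2 (2.2 → 3.3). Not NE.
(R1, C3): P1 can switch to R2 (1.9 → 4.6). Not NE.
(R2, C1): P1 can switch to R3 (2.8 → 3.2). Not NE.
(R2, C2): P2 can switch to C3 (2.7 → 4.7). Not NE.
(R2, C3): P1 gets 4.6, best alternative 1.9; P2 gets 4.7, best alternative 2.7. No profitable deviation — NE.
(R3, C1): P1 gets 3.2, best alternative 2.8; P2 gets 5.3, best alternative 2.8. No profitable deviation — NE.
(R3, C2): P1 can switch to R1 (2.1 → 2.2). Not NE.
(R3, C3): P1 can switch to R1 (1.2 → 1.9). Not NE.

(R2, C3) and (R3, C1)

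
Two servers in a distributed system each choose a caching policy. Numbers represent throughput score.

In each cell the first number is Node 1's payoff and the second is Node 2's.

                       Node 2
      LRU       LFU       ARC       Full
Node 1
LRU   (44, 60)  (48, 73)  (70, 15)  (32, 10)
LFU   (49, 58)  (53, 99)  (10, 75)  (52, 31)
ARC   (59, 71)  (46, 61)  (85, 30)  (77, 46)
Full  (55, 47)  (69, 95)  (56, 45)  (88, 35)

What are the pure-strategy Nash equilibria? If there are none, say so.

Pure-strategy Nash equilibria: (ARC, LRU), (Full, LFU)

Node 1 against LRU: payoffs 44, 49, 59, 55 → best response ARC.
Node 1 against LFU: payoffs 48, 53, 46, 69 → best response Full.
Node 1 against ARC: payoffs 70, 10, 85, 56 → best response ARC.
Node 1 against Full: payoffs 32, 52, 77, 88 → best response Full.
Node 2 against LRU: payoffs 60, 73, 15, 10 → best response LFU.
Node 2 against LFU: payoffs 58, 99, 75, 31 → best response LFU.
Node 2 against ARC: payoffs 71, 61, 30, 46 → best response LRU.
Node 2 against Full: payoffs 47, 95, 45, 35 → best response LFU.
Mutual best responses: (ARC, LRU); (Full, LFU).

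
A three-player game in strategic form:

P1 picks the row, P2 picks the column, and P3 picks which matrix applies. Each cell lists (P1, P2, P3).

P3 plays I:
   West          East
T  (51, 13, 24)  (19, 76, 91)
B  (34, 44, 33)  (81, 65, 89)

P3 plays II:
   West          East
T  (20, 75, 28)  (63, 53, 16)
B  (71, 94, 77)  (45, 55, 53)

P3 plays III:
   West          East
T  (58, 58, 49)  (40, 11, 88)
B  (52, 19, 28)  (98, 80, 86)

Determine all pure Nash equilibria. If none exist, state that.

Check each profile: it is a Nash equilibrium iff no player can strictly gain by switching unilaterally.
(T, West, I): P2 can switch to East (13 → 76). Not NE.
(T, West, II): P1 can switch to B (20 → 71). Not NE.
(T, West, III): P1 gets 58, best alternative 52; P2 gets 58, best alternative 11; P3 gets 49, best alternative 28. No profitable deviation — NE.
(T, East, I): P1 can switch to B (19 → 81). Not NE.
(T, East, II): P2 can switch to West (53 → 75). Not NE.
(T, East, III): P1 can switch to B (40 → 98). Not NE.
(B, West, I): P1 can switch to T (34 → 51). Not NE.
(B, West, II): P1 gets 71, best alternative 20; P2 gets 94, best alternative 55; P3 gets 77, best alternative 33. No profitable deviation — NE.
(B, West, III): P1 can switch to T (52 → 58). Not NE.
(B, East, I): P1 gets 81, best alternative 19; P2 gets 65, best alternative 44; P3 gets 89, best alternative 86. No profitable deviation — NE.
(B, East, II): P1 can switch to T (45 → 63). Not NE.
(The remaining 1 profile has a profitable deviation by the same check.)

Pure-strategy Nash equilibria: (T, West, III), (B, West, II), (B, East, I)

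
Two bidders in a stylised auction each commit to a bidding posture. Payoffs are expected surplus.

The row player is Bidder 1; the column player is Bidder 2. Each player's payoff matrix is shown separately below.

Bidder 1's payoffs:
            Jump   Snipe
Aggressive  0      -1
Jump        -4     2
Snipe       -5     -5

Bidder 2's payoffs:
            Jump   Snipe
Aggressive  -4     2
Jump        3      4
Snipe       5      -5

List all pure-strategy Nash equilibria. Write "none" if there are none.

(Jump, Snipe)

Check each profile: it is a Nash equilibrium iff no player can strictly gain by switching unilaterally.
(Aggressive, Jump): Bidder 2 can switch to Snipe (-4 → 2). Not NE.
(Aggressive, Snipe): Bidder 1 can switch to Jump (-1 → 2). Not NE.
(Jump, Jump): Bidder 1 can switch to Aggressive (-4 → 0). Not NE.
(Jump, Snipe): Bidder 1 gets 2, best alternative -1; Bidder 2 gets 4, best alternative 3. No profitable deviation — NE.
(Snipe, Jump): Bidder 1 can switch to Aggressive (-5 → 0). Not NE.
(Snipe, Snipe): Bidder 1 can switch to Aggressive (-5 → -1). Not NE.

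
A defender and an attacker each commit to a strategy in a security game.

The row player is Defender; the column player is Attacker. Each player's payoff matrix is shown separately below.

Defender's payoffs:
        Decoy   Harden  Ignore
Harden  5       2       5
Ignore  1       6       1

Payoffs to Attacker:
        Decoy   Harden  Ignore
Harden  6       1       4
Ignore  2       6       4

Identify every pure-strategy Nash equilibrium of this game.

(Harden, Decoy); (Ignore, Harden)

Defender against Decoy: payoffs 5, 1 → best response Harden.
Defender against Harden: payoffs 2, 6 → best response Ignore.
Defender against Ignore: payoffs 5, 1 → best response Harden.
Attacker against Harden: payoffs 6, 1, 4 → best response Decoy.
Attacker against Ignore: payoffs 2, 6, 4 → best response Harden.
Mutual best responses: (Harden, Decoy); (Ignore, Harden).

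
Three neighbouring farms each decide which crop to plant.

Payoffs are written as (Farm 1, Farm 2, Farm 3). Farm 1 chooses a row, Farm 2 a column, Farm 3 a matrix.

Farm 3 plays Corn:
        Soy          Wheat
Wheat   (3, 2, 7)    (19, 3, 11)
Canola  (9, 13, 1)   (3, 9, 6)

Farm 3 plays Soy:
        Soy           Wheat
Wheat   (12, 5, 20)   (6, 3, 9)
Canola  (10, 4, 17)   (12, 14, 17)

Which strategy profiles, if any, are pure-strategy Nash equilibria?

For each player, find the best response to each opponent profile; mutual best responses are the pure NE.
Farm 1 against (Soy, Corn): payoffs 3, 9 → best response Canola.
Farm 1 against (Soy, Soy): payoffs 12, 10 → best response Wheat.
Farm 1 against (Wheat, Corn): payoffs 19, 3 → best response Wheat.
Farm 1 against (Wheat, Soy): payoffs 6, 12 → best response Canola.
Farm 2 against (Wheat, Corn): payoffs 2, 3 → best response Wheat.
Farm 2 against (Wheat, Soy): payoffs 5, 3 → best response Soy.
Farm 2 against (Canola, Corn): payoffs 13, 9 → best response Soy.
Farm 2 against (Canola, Soy): payoffs 4, 14 → best response Wheat.
Farm 3 against (Wheat, Soy): payoffs 7, 20 → best response Soy.
Farm 3 against (Wheat, Wheat): payoffs 11, 9 → best response Corn.
Farm 3 against (Canola, Soy): payoffs 1, 17 → best response Soy.
Farm 3 against (Canola, Wheat): payoffs 6, 17 → best response Soy.
Mutual best responses: (Wheat, Soy, Soy); (Wheat, Wheat, Corn); (Canola, Wheat, Soy).

The pure Nash equilibria are (Wheat, Soy, Soy) and (Wheat, Wheat, Corn) and (Canola, Wheat, Soy).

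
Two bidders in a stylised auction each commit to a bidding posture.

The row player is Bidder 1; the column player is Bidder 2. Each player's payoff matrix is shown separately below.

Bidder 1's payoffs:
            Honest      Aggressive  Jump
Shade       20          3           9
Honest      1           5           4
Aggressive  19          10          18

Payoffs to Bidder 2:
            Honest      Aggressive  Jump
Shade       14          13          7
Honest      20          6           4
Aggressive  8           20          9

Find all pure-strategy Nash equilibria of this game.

(Shade, Honest): Bidder 1 gets 20, best alternative 19; Bidder 2 gets 14, best alternative 13. No profitable deviation — NE.
(Shade, Aggressive): Bidder 1 can switch to Honest (3 → 5). Not NE.
(Shade, Jump): Bidder 1 can switch to Aggressive (9 → 18). Not NE.
(Honest, Honest): Bidder 1 can switch to Shade (1 → 20). Not NE.
(Honest, Aggressive): Bidder 1 can switch to Aggressive (5 → 10). Not NE.
(Honest, Jump): Bidder 1 can switch to Shade (4 → 9). Not NE.
(Aggressive, Honest): Bidder 1 can switch to Shade (19 → 20). Not NE.
(Aggressive, Aggressive): Bidder 1 gets 10, best alternative 5; Bidder 2 gets 20, best alternative 9. No profitable deviation — NE.
(Aggressive, Jump): Bidder 2 can switch to Aggressive (9 → 20). Not NE.

(Shade, Honest) and (Aggressive, Aggressive)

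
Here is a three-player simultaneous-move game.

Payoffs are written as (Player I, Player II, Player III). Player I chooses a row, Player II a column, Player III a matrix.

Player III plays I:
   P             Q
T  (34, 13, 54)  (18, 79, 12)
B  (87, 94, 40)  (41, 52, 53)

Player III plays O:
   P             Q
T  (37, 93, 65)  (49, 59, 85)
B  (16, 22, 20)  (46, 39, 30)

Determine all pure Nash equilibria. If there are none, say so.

The pure Nash equilibria are (T, P, O) and (B, P, I).

Player I against (P, I): payoffs 34, 87 → best response B.
Player I against (P, O): payoffs 37, 16 → best response T.
Player I against (Q, I): payoffs 18, 41 → best response B.
Player I against (Q, O): payoffs 49, 46 → best response T.
Player II against (T, I): payoffs 13, 79 → best response Q.
Player II against (T, O): payoffs 93, 59 → best response P.
Player II against (B, I): payoffs 94, 52 → best response P.
Player II against (B, O): payoffs 22, 39 → best response Q.
Player III against (T, P): payoffs 54, 65 → best response O.
Player III against (T, Q): payoffs 12, 85 → best response O.
Player III against (B, P): payoffs 40, 20 → best response I.
Player III against (B, Q): payoffs 53, 30 → best response I.
Mutual best responses: (T, P, O); (B, P, I).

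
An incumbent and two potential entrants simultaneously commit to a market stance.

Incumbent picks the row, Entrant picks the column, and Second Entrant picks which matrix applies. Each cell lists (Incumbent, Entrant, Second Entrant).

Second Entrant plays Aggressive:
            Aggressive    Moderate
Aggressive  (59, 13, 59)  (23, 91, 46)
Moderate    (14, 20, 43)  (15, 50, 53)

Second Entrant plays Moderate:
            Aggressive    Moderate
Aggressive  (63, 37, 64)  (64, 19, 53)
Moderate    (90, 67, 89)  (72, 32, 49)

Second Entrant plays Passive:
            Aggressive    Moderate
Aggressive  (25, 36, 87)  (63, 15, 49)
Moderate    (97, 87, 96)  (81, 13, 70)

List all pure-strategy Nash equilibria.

Incumbent against (Aggressive, Aggressive): payoffs 59, 14 → best response Aggressive.
Incumbent against (Aggressive, Moderate): payoffs 63, 90 → best response Moderate.
Incumbent against (Aggressive, Passive): payoffs 25, 97 → best response Moderate.
Incumbent against (Moderate, Aggressive): payoffs 23, 15 → best response Aggressive.
Incumbent against (Moderate, Moderate): payoffs 64, 72 → best response Moderate.
Incumbent against (Moderate, Passive): payoffs 63, 81 → best response Moderate.
Entrant against (Aggressive, Aggressive): payoffs 13, 91 → best response Moderate.
Entrant against (Aggressive, Moderate): payoffs 37, 19 → best response Aggressive.
Entrant against (Aggressive, Passive): payoffs 36, 15 → best response Aggressive.
Entrant against (Moderate, Aggressive): payoffs 20, 50 → best response Moderate.
Entrant against (Moderate, Moderate): payoffs 67, 32 → best response Aggressive.
Entrant against (Moderate, Passive): payoffs 87, 13 → best response Aggressive.
Second Entrant against (Aggressive, Aggressive): payoffs 59, 64, 87 → best response Passive.
Second Entrant against (Aggressive, Moderate): payoffs 46, 53, 49 → best response Moderate.
Second Entrant against (Moderate, Aggressive): payoffs 43, 89, 96 → best response Passive.
Second Entrant against (Moderate, Moderate): payoffs 53, 49, 70 → best response Passive.
Mutual best responses: (Moderate, Aggressive, Passive).

Pure NE: (Moderate, Aggressive, Passive)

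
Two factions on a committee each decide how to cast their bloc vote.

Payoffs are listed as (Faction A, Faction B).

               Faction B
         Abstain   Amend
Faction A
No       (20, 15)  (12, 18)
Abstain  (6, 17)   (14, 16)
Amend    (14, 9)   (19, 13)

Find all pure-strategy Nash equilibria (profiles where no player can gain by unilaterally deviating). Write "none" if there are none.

(Amend, Amend)

(No, Abstain): Faction B can switch to Amend (15 → 18). Not NE.
(No, Amend): Faction A can switch to Abstain (12 → 14). Not NE.
(Abstain, Abstain): Faction A can switch to No (6 → 20). Not NE.
(Abstain, Amend): Faction A can switch to Amend (14 → 19). Not NE.
(Amend, Abstain): Faction A can switch to No (14 → 20). Not NE.
(Amend, Amend): Faction A gets 19, best alternative 14; Faction B gets 13, best alternative 9. No profitable deviation — NE.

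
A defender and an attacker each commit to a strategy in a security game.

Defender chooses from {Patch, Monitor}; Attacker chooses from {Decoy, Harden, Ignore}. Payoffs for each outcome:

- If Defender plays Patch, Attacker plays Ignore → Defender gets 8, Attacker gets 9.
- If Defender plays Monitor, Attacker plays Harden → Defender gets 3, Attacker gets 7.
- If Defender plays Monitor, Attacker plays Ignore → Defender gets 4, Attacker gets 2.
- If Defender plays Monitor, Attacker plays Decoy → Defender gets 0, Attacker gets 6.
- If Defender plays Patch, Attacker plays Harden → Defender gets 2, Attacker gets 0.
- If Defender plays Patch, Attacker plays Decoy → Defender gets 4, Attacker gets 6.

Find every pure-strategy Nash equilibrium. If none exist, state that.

(Patch, Decoy): Attacker can switch to Ignore (6 → 9). Not NE.
(Patch, Harden): Defender can switch to Monitor (2 → 3). Not NE.
(Patch, Ignore): Defender gets 8, best alternative 4; Attacker gets 9, best alternative 6. No profitable deviation — NE.
(Monitor, Decoy): Defender can switch to Patch (0 → 4). Not NE.
(Monitor, Harden): Defender gets 3, best alternative 2; Attacker gets 7, best alternative 6. No profitable deviation — NE.
(Monitor, Ignore): Defender can switch to Patch (4 → 8). Not NE.

The pure Nash equilibria are (Patch, Ignore); (Monitor, Harden).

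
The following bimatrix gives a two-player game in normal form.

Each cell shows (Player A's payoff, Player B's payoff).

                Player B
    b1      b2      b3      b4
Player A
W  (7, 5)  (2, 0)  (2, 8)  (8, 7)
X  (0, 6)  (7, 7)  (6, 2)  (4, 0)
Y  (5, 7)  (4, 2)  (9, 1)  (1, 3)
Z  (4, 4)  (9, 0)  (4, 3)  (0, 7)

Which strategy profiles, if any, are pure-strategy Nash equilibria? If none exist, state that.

This game has no pure Nash equilibrium.

(W, b1): Player B can switch to b3 (5 → 8). Not NE.
(W, b2): Player A can switch to X (2 → 7). Not NE.
(W, b3): Player A can switch to X (2 → 6). Not NE.
(W, b4): Player B can switch to b3 (7 → 8). Not NE.
(X, b1): Player A can switch to W (0 → 7). Not NE.
(X, b2): Player A can switch to Z (7 → 9). Not NE.
(X, b3): Player A can switch to Y (6 → 9). Not NE.
(X, b4): Player A can switch to W (4 → 8). Not NE.
(The remaining 8 profiles each have a profitable deviation by the same check.)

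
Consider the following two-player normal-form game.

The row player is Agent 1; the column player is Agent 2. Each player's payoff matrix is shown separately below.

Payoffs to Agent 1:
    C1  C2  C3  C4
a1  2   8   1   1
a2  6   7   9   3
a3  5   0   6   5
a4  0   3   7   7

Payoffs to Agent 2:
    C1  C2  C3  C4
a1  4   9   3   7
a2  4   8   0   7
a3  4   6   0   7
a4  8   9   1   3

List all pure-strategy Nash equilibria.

(a1, C1): Agent 1 can switch to a2 (2 → 6). Not NE.
(a1, C2): Agent 1 gets 8, best alternative 7; Agent 2 gets 9, best alternative 7. No profitable deviation — NE.
(a1, C3): Agent 1 can switch to a2 (1 → 9). Not NE.
(a1, C4): Agent 1 can switch to a2 (1 → 3). Not NE.
(a2, C1): Agent 2 can switch to C2 (4 → 8). Not NE.
(a2, C2): Agent 1 can switch to a1 (7 → 8). Not NE.
(a2, C3): Agent 2 can switch to C1 (0 → 4). Not NE.
(a2, C4): Agent 1 can switch to a3 (3 → 5). Not NE.
(a3, C1): Agent 1 can switch to a2 (5 → 6). Not NE.
(a3, C2): Agent 1 can switch to a1 (0 → 8). Not NE.
(a3, C3): Agent 1 can switch to a2 (6 → 9). Not NE.
(The remaining 5 profiles each have a profitable deviation by the same check.)

The unique pure-strategy Nash equilibrium is (a1, C2).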